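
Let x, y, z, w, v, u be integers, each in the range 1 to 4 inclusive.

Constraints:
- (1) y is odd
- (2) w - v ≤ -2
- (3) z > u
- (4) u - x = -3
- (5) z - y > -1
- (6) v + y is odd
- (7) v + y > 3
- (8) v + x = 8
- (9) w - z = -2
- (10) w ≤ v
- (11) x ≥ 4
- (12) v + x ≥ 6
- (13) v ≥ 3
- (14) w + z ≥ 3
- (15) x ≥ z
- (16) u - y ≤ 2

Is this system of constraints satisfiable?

The assignment x = 4, y = 1, z = 3, w = 1, v = 4, u = 1 works:
  constraint 2 holds since w - v = -3.
  constraint 4 holds since u - x = -3.
The rest check out directly.

Satisfiable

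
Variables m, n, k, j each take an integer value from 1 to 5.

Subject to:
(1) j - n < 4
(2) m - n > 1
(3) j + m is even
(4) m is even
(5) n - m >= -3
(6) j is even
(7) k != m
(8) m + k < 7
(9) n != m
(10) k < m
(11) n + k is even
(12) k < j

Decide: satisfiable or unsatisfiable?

Satisfiable

The assignment m = 4, n = 1, k = 1, j = 2 works:
  constraint 1 holds since j - n = 1.
  constraint 2 holds since m - n = 3.
  constraint 5 holds since n - m = -3.
The rest check out directly.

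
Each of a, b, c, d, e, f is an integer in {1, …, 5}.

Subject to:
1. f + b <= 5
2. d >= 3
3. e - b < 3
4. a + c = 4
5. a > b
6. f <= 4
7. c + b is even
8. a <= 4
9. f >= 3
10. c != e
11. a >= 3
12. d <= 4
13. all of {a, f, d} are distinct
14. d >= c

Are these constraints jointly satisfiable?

Constraints 2, 6, 8, 9, 11, and 12 confine each of a, f, d to the 2 values {3, 4}.
Constraint 13 requires all 3 of them to be distinct, but only 2 values are available — impossible by the pigeonhole principle.

Unsatisfiable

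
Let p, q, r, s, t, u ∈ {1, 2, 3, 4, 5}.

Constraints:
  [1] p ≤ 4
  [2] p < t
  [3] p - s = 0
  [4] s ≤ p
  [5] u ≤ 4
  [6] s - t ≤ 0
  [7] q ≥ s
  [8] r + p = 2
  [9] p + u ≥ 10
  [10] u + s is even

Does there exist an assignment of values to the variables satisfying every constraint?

From constraint 1: p ≤ 4. From constraint 5: u ≤ 4. Hence p + u ≤ 8. But constraint 9 requires p + u ≥ 10, and 10 > 8. Contradiction.

Unsatisfiable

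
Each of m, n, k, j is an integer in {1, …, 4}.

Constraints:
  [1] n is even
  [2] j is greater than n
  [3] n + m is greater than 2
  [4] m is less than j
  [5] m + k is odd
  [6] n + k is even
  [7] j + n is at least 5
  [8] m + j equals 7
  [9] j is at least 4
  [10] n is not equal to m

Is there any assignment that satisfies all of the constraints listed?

Satisfiable

The assignment m = 3, n = 2, k = 4, j = 4 works:
  constraint 3 holds since n + m = 5.
  constraint 7 holds since j + n = 6.
  constraint 8 holds since m + j = 7.
The rest check out directly.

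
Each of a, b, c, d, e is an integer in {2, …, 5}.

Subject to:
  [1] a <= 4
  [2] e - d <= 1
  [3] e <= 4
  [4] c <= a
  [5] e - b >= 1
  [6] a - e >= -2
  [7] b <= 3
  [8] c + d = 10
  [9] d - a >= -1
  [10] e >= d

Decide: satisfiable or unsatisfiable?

From constraints 1 and 4: c ≤ a ≤ 4. From constraints 3 and 10: d ≤ e ≤ 4. Hence c + d ≤ 8. But constraint 8 requires c + d = 10, and 10 > 8. Contradiction.

Unsatisfiable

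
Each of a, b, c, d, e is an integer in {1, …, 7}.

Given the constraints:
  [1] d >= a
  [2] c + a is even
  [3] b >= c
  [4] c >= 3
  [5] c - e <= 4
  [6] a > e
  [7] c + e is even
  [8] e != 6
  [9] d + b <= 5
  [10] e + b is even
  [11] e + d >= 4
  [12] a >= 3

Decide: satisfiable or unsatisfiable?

Unsatisfiable

From constraints 1 and 12: d ≥ a ≥ 3. From constraints 3 and 4: b ≥ c ≥ 3. Hence d + b ≥ 6. But constraint 9 requires d + b ≤ 5, and 5 < 6. Contradiction.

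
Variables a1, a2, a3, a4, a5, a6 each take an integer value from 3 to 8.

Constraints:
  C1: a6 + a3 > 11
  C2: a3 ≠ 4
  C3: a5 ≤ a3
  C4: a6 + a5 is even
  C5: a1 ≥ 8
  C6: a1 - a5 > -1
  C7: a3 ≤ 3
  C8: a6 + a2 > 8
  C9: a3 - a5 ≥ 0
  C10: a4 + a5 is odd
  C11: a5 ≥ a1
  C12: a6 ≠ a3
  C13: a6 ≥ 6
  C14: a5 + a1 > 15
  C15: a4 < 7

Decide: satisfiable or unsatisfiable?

Unsatisfiable

From constraints 5 and 11: a5 ≥ a1 and a1 ≥ 8, so a5 ≥ 8. From constraints 3 and 7: a5 ≤ a3 and a3 ≤ 3, so a5 ≤ 3. But 3 < 8, so no value of a5 works.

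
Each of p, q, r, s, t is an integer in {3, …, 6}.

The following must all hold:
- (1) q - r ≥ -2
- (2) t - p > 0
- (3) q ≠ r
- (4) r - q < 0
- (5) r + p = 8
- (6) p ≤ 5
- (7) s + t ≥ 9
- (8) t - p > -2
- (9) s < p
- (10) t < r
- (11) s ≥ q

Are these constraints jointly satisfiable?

Unsatisfiable

Constraints 2, 4, 9, 10, and 11 give r < q, q ≤ s, s < p, p < t, t < r. Chaining: r < q ≤ s < p < t < r, which forces r < r — impossible.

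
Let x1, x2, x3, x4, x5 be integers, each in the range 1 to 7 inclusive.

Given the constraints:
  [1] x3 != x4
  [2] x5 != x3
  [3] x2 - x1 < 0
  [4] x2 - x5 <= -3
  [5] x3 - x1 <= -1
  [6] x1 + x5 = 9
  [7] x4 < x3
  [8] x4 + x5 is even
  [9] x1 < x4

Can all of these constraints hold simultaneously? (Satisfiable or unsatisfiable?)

Unsatisfiable

Constraints 5, 7, and 9 give x3 < x1, x1 < x4, x4 < x3. Chaining: x3 < x1 < x4 < x3, which forces x3 < x3 — impossible.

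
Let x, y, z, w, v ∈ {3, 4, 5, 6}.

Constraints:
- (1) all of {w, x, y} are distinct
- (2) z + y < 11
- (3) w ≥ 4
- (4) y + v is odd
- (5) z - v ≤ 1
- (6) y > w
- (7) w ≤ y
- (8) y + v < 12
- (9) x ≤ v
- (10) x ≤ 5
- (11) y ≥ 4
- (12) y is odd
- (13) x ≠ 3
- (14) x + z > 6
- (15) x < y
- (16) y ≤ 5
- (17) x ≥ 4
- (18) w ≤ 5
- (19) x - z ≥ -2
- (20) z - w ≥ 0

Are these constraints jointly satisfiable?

Unsatisfiable

Constraints 3, 10, 11, 16, 17, and 18 confine each of w, x, y to the 2 values {4, 5}.
Constraint 1 requires all 3 of them to be distinct, but only 2 values are available — impossible by the pigeonhole principle.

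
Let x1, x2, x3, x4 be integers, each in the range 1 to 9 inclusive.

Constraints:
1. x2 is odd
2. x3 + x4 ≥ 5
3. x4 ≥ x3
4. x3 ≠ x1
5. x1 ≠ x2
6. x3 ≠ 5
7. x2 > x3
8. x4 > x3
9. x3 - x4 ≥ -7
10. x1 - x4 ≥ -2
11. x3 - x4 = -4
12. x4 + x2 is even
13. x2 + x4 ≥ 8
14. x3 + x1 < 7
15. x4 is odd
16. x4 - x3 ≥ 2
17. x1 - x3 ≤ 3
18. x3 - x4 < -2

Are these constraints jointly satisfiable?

Satisfiable

The assignment x1 = 4, x2 = 5, x3 = 1, x4 = 5 works:
  constraint 2 holds since x3 + x4 = 6.
  constraint 9 holds since x3 - x4 = -4.
The rest check out directly.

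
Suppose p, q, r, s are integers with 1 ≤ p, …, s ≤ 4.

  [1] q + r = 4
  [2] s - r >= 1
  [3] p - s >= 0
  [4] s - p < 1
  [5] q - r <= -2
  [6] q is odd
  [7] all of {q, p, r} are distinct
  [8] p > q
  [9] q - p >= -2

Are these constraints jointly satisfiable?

Unsatisfiable

Constraints 2, 3, 5, and 9 give r − q ≥ 2, q − p ≥ -2, p − s ≥ 0, s − r ≥ 1.
Adding all 4 inequalities: the left sides telescope to 0, and the right sides sum to 2 + (-2) + 0 + 1 = 1. So 0 ≥ 1, which is false.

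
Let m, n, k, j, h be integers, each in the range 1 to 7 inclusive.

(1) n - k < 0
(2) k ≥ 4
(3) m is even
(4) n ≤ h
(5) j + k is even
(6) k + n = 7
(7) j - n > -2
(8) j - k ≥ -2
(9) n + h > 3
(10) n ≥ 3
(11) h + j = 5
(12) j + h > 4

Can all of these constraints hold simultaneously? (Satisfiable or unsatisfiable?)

Try m = 4, n = 3, k = 4, j = 2, h = 3.
Check constraint 1: n - k = -1; constraint 6: k + n = 7; constraint 7: j - n = -1. The remaining constraints are straightforward to verify.

Satisfiable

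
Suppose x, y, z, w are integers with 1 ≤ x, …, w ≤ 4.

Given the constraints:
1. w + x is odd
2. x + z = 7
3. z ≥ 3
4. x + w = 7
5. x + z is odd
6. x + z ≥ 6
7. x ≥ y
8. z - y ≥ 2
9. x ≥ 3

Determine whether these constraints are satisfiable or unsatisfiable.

Satisfiable

Setting (x, y, z, w) = (3, 1, 4, 4) satisfies everything: constraint 2: x + z = 7; constraint 4: x + w = 7, and the others follow.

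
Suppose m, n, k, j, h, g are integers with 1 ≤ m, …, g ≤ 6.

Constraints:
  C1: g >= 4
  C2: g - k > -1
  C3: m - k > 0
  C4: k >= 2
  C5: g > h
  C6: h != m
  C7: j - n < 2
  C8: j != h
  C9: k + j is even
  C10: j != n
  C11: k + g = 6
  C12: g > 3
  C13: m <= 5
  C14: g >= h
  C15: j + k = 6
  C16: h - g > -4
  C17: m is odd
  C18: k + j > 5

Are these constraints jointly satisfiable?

Satisfiable

Setting (m, n, k, j, h, g) = (5, 3, 2, 4, 2, 4) satisfies everything: constraint 2: g - k = 2; constraint 3: m - k = 3, and the others follow.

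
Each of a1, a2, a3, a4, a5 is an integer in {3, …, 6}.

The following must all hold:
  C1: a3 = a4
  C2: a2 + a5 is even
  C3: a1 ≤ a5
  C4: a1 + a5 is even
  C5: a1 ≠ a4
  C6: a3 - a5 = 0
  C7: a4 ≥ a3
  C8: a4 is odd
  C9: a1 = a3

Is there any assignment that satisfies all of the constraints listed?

From constraints 1 and 9, a1 = a3 = a4, so a1 = a4. But constraint 5 says a1 ≠ a4. Contradiction.

Unsatisfiable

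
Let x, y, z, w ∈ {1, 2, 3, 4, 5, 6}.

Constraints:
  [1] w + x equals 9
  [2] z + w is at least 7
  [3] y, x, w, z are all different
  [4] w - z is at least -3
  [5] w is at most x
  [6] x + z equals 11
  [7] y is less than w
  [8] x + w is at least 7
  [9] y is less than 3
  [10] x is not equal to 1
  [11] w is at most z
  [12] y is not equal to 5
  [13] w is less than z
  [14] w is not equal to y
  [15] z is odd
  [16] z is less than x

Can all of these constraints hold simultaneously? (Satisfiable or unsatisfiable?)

Satisfiable

Setting (x, y, z, w) = (6, 1, 5, 3) satisfies everything: constraint 1: w + x = 9; constraint 2: z + w = 8, and the others follow.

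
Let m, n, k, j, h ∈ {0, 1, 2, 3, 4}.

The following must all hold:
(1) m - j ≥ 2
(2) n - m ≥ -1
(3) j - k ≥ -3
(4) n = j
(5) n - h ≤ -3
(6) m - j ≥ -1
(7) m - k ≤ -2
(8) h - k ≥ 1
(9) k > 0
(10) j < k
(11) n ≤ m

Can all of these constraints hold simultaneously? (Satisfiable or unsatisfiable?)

Constraints 1, 3, and 7 give j − k ≥ -3, k − m ≥ 2, m − j ≥ 2.
Adding all 3 inequalities: the left sides telescope to 0, and the right sides sum to (-3) + 2 + 2 = 1. So 0 ≥ 1, which is false.

Unsatisfiable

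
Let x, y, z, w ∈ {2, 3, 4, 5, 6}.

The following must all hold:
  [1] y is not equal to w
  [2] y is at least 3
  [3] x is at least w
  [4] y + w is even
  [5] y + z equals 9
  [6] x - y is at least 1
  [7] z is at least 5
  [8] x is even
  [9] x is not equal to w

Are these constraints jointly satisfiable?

Setting (x, y, z, w) = (6, 3, 6, 5) satisfies everything: constraint 4: y + w = 8 is even; constraint 5: y + z = 9; constraint 6: x - y = 3, and the others follow.

Satisfiable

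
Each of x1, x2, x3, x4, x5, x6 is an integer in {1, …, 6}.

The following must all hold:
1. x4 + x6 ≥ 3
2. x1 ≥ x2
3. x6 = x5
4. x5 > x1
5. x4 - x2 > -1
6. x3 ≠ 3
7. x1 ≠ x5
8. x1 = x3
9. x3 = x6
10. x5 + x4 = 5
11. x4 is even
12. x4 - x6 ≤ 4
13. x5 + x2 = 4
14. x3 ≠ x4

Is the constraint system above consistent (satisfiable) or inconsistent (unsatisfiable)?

Unsatisfiable

From constraints 3, 8, and 9, x1 = x3 = x6 = x5, so x1 = x5. But constraint 7 says x1 ≠ x5. Contradiction.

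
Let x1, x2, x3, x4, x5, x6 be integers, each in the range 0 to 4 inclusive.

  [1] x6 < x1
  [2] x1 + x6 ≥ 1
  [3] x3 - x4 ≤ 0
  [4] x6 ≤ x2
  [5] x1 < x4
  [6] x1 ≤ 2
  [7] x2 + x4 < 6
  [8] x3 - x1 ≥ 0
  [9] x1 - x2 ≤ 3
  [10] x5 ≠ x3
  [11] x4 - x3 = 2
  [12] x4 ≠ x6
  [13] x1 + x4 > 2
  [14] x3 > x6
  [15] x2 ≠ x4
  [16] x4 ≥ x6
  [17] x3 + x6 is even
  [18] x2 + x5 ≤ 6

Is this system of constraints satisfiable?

Satisfiable

The assignment x1 = 1, x2 = 0, x3 = 2, x4 = 4, x5 = 4, x6 = 0 works:
  constraint 2 holds since x1 + x6 = 1.
  constraint 3 holds since x3 - x4 = -2.
  constraint 7 holds since x2 + x4 = 4.
The rest check out directly.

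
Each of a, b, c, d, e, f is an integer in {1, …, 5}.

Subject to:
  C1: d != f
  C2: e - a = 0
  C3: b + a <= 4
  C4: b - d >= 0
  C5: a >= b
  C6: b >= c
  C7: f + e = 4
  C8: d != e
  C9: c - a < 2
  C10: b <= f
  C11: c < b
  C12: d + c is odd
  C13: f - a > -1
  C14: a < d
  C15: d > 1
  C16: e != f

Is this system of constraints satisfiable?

Constraints 4, 5, and 14 give b ≤ a, a < d, d ≤ b. Chaining: b ≤ a < d ≤ b, which forces b < b — impossible.

Unsatisfiable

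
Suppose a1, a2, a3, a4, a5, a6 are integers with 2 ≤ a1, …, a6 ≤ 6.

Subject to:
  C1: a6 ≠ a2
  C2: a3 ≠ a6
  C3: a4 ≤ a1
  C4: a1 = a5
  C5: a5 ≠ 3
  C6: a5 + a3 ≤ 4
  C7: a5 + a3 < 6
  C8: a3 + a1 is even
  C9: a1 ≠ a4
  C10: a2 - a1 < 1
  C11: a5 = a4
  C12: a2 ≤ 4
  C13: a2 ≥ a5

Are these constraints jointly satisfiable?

From constraints 4 and 11, a1 = a5 = a4, so a1 = a4. But constraint 9 says a1 ≠ a4. Contradiction.

Unsatisfiable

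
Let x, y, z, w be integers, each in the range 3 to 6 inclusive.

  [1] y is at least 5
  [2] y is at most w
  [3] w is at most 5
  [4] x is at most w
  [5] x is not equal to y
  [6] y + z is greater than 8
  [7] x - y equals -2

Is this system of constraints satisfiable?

Satisfiable

One satisfying assignment is x = 3, y = 5, z = 6, w = 5.
For the less obvious constraints — constraint 6: y + z = 11; constraint 7: x - y = -2 — and the others hold by inspection.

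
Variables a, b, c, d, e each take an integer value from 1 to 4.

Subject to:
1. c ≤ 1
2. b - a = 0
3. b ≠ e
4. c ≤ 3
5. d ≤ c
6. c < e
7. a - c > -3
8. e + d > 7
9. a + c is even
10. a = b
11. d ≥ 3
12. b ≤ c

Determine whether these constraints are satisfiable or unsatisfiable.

From constraints 5 and 11: c ≥ d and d ≥ 3, so c ≥ 3. From constraint 1: c ≤ 1. But 1 < 3, so no value of c works.

Unsatisfiable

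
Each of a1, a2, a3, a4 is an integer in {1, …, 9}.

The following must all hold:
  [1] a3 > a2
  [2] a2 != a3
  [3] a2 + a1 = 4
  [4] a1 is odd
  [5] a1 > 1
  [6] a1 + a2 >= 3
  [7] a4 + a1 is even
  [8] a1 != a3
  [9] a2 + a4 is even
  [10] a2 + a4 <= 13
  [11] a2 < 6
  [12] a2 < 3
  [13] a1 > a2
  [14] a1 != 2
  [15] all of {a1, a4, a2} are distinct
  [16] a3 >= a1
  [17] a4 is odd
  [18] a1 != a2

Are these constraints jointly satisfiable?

Satisfiable

The assignment a1 = 3, a2 = 1, a3 = 8, a4 = 9 works:
  constraint 3 holds since a2 + a1 = 4.
  constraint 6 holds since a1 + a2 = 4.
  constraint 10 holds since a2 + a4 = 10.
The rest check out directly.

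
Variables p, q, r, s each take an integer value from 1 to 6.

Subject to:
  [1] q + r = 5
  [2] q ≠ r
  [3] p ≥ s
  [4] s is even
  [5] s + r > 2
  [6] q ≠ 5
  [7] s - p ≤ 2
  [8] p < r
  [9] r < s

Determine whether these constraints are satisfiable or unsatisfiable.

Unsatisfiable

Constraints 3, 8, and 9 give s ≤ p, p < r, r < s. Chaining: s ≤ p < r < s, which forces s < s — impossible.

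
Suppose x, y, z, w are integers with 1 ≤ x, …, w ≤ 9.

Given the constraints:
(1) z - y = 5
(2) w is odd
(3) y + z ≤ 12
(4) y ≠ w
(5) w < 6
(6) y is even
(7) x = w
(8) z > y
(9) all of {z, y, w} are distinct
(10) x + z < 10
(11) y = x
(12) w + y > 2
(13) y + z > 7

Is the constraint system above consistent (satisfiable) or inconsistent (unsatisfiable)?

From constraints 7 and 11, y = x = w, so y = w. But constraint 4 says y ≠ w. Contradiction.

Unsatisfiable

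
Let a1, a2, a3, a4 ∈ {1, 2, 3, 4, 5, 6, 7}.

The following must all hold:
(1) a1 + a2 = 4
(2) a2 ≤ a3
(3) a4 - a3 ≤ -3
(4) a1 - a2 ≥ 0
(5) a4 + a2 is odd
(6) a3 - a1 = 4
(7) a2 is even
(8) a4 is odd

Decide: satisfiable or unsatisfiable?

Setting (a1, a2, a3, a4) = (2, 2, 6, 1) satisfies everything: constraint 1: a1 + a2 = 4; constraint 3: a4 - a3 = -5, and the others follow.

Satisfiable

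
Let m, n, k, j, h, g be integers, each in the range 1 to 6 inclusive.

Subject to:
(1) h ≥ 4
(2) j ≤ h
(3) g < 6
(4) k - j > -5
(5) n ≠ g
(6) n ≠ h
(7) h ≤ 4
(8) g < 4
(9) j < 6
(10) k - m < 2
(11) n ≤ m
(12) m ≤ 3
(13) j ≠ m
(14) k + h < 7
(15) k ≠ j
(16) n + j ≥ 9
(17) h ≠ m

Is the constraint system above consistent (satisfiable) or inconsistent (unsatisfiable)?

Unsatisfiable

From constraints 11 and 12: n ≤ m ≤ 3. From constraints 2 and 7: j ≤ h ≤ 4. Hence n + j ≤ 7. But constraint 16 requires n + j ≥ 9, and 9 > 7. Contradiction.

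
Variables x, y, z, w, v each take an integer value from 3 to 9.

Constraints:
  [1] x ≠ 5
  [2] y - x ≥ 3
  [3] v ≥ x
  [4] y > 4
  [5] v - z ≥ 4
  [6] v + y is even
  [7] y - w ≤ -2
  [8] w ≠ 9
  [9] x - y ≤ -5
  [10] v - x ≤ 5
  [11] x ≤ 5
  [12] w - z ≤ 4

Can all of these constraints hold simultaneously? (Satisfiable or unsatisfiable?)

Unsatisfiable

Constraints 5, 7, 9, 10, and 12 give x − v ≥ -5, v − z ≥ 4, z − w ≥ -4, w − y ≥ 2, y − x ≥ 5.
Adding all 5 inequalities: the left sides telescope to 0, and the right sides sum to (-5) + 4 + (-4) + 2 + 5 = 2. So 0 ≥ 2, which is false.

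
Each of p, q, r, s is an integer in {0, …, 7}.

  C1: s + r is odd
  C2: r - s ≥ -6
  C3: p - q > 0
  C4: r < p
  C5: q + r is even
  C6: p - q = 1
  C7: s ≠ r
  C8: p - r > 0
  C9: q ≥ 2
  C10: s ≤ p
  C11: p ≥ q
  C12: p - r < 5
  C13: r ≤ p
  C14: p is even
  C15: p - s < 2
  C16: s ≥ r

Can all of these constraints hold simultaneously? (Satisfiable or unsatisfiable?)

Satisfiable

The assignment p = 4, q = 3, r = 1, s = 4 works:
  constraint 2 holds since r - s = -3.
  constraint 3 holds since p - q = 1.
The rest check out directly.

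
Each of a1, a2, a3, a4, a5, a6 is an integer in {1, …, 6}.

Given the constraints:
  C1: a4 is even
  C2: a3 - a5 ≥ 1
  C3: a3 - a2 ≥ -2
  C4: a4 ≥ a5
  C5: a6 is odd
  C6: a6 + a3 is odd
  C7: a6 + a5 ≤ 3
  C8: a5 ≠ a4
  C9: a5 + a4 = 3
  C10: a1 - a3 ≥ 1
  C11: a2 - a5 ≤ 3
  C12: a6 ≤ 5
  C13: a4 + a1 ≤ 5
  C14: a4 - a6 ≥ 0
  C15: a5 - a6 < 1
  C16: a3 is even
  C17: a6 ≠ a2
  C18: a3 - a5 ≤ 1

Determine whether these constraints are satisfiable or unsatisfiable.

Satisfiable

Try a1 = 3, a2 = 4, a3 = 2, a4 = 2, a5 = 1, a6 = 1.
Check constraint 2: a3 - a5 = 1; constraint 3: a3 - a2 = -2; constraint 7: a6 + a5 = 2. The remaining constraints are straightforward to verify.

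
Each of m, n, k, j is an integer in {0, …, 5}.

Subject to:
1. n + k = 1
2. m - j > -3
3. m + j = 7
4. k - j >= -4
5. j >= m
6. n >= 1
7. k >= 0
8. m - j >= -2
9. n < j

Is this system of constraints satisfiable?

Take m = 3, n = 1, k = 0, j = 4. Then constraint 1: n + k = 1; constraint 2: m - j = -1, and every other listed constraint is also met.

Satisfiable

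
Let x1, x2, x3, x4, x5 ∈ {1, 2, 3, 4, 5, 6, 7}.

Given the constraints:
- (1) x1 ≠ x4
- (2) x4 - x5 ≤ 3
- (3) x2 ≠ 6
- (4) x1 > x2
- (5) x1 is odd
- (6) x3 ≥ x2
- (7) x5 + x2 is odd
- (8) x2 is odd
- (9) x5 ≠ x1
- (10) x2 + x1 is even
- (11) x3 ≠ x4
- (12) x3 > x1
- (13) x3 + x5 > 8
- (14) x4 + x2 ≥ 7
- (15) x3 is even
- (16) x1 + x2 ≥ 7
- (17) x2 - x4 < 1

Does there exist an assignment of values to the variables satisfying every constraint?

Satisfiable

Try x1 = 5, x2 = 3, x3 = 6, x4 = 4, x5 = 4.
Check constraint 2: x4 - x5 = 0; constraint 13: x3 + x5 = 10. The remaining constraints are straightforward to verify.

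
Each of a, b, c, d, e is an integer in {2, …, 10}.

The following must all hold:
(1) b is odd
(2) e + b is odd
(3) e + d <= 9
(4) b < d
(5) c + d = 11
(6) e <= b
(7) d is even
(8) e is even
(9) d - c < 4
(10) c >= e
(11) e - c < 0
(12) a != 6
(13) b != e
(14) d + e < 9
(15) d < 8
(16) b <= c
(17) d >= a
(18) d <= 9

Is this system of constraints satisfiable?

Satisfiable

One satisfying assignment is a = 2, b = 5, c = 5, d = 6, e = 2.
For the less obvious constraints — constraint 3: e + d = 8; constraint 5: c + d = 11; constraint 9: d - c = 1 — and the others hold by inspection.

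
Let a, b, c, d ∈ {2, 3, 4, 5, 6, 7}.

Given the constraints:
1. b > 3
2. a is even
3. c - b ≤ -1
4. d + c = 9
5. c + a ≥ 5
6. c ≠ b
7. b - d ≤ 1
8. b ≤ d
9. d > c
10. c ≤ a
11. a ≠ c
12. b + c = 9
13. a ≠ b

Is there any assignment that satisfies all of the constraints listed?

Satisfiable

Try a = 4, b = 6, c = 3, d = 6.
Check constraint 3: c - b = -3; constraint 4: d + c = 9. The remaining constraints are straightforward to verify.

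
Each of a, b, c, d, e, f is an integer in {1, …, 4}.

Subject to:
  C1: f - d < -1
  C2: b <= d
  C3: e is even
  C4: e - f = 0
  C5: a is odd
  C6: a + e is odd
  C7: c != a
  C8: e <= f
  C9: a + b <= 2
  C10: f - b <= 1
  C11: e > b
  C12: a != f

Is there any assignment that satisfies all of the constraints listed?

Satisfiable

Take a = 1, b = 1, c = 4, d = 4, e = 2, f = 2. Then constraint 1: f - d = -2; constraint 4: e - f = 0, and every other listed constraint is also met.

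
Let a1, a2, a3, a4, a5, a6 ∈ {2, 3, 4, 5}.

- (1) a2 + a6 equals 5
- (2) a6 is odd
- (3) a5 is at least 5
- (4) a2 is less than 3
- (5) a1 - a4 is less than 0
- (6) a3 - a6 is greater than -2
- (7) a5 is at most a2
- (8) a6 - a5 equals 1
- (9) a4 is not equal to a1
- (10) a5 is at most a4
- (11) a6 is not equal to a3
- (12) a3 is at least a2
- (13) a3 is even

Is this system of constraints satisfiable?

From constraints 3 and 7: a2 ≥ a5 and a5 ≥ 5, so a2 ≥ 5. From constraint 4: a2 ≤ 2. But 2 < 5, so no value of a2 works.

Unsatisfiable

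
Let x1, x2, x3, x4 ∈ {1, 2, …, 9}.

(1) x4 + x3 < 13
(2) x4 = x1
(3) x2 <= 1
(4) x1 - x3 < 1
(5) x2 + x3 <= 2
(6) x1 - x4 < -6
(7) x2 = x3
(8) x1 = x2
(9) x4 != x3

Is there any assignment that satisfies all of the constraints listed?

From constraints 2, 7, and 8, x4 = x1 = x2 = x3, so x4 = x3. But constraint 9 says x4 ≠ x3. Contradiction.

Unsatisfiable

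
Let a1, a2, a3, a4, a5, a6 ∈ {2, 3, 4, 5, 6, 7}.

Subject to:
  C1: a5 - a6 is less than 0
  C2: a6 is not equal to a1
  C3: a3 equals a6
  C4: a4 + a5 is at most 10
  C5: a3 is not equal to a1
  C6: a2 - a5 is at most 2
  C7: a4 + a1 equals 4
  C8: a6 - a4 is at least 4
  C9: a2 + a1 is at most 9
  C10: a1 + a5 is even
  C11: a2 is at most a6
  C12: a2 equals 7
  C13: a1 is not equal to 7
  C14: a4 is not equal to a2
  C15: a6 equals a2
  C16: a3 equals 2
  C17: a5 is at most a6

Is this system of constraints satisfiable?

Unsatisfiable

Constraint 16 fixes a3 = 2 and constraint 12 fixes a2 = 7. Constraints 3 and 15 give a3 = a6 = a2, so a3 = a2. But 2 ≠ 7 — contradiction.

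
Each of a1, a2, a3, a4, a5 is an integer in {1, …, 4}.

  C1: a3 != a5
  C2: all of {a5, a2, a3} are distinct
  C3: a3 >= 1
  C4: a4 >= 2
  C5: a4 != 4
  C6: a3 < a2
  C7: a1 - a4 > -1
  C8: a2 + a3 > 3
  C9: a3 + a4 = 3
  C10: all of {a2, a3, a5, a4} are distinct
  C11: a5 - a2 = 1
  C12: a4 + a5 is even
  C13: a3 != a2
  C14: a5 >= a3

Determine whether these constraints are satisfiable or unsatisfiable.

The assignment a1 = 2, a2 = 3, a3 = 1, a4 = 2, a5 = 4 works:
  constraint 7 holds since a1 - a4 = 0.
  constraint 8 holds since a2 + a3 = 4.
The rest check out directly.

Satisfiable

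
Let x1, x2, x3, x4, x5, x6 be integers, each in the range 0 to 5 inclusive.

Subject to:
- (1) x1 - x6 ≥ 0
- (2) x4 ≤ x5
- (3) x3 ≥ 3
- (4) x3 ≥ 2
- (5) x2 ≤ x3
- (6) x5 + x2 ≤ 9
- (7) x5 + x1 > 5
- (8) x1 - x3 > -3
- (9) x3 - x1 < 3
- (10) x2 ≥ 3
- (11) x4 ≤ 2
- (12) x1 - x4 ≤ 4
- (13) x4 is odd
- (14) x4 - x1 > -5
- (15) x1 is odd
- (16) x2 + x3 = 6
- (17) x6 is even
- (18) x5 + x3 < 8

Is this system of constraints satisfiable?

Take x1 = 3, x2 = 3, x3 = 3, x4 = 1, x5 = 3, x6 = 2. Then constraint 1: x1 - x6 = 1; constraint 6: x5 + x2 = 6; constraint 7: x5 + x1 = 6, and every other listed constraint is also met.

Satisfiable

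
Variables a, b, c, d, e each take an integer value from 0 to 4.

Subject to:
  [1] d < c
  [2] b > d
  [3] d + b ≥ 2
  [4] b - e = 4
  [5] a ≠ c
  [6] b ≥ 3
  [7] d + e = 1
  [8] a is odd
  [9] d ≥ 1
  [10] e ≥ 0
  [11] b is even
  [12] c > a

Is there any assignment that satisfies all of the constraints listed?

Satisfiable

The assignment a = 1, b = 4, c = 3, d = 1, e = 0 works:
  constraint 3 holds since d + b = 5.
  constraint 4 holds since b - e = 4.
The rest check out directly.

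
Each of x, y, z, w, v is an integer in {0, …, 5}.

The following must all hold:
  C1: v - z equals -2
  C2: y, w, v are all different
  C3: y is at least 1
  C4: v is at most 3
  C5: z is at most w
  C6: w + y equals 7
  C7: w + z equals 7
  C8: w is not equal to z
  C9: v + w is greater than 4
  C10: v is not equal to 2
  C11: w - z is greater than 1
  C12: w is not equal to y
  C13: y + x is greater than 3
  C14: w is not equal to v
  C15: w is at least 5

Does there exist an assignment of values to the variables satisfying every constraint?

Setting (x, y, z, w, v) = (2, 2, 2, 5, 0) satisfies everything: constraint 1: v - z = -2; constraint 6: w + y = 7; constraint 7: w + z = 7, and the others follow.

Satisfiable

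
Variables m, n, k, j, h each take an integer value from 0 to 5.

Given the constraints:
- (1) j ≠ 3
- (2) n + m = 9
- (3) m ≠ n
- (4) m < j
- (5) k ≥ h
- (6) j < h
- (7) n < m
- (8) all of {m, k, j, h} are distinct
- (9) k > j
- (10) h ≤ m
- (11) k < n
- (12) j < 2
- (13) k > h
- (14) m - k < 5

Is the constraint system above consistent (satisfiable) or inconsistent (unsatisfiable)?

Unsatisfiable

Constraints 4, 6, 7, 11, and 13 give h < k, k < n, n < m, m < j, j < h. Chaining: h < k < n < m < j < h, which forces h < h — impossible.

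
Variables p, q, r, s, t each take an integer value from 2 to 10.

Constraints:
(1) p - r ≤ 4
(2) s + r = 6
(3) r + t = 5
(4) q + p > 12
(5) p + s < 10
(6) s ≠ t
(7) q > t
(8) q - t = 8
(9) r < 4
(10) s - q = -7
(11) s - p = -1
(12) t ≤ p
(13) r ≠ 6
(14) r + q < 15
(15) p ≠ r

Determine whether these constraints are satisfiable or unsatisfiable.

Satisfiable

One satisfying assignment is p = 4, q = 10, r = 3, s = 3, t = 2.
For the less obvious constraints — constraint 1: p - r = 1; constraint 2: s + r = 6; constraint 3: r + t = 5 — and the others hold by inspection.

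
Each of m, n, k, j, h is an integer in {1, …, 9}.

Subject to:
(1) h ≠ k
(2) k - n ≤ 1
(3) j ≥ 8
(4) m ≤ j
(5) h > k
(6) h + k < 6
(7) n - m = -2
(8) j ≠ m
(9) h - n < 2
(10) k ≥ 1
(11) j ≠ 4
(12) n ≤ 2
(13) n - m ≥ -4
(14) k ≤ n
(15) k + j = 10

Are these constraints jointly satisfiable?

Satisfiable

Try m = 4, n = 2, k = 2, j = 8, h = 3.
Check constraint 2: k - n = 0; constraint 6: h + k = 5; constraint 7: n - m = -2. The remaining constraints are straightforward to verify.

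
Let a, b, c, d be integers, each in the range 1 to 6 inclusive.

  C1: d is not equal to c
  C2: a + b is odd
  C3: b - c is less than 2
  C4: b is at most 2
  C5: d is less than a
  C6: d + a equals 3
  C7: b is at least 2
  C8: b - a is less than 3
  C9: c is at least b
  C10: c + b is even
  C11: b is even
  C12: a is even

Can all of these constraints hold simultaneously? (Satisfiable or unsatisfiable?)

Unsatisfiable

Constraint 12 makes a even and constraint 11 makes b even, so a + b must be even. Constraint 2 says a + b is odd — contradiction.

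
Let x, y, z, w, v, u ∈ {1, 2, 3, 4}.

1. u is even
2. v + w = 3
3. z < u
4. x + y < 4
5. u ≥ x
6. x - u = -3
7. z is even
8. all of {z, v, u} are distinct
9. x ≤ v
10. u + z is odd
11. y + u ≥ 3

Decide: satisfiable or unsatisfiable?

Unsatisfiable

Constraint 1 makes u even and constraint 7 makes z even, so u + z must be even. Constraint 10 says u + z is odd — contradiction.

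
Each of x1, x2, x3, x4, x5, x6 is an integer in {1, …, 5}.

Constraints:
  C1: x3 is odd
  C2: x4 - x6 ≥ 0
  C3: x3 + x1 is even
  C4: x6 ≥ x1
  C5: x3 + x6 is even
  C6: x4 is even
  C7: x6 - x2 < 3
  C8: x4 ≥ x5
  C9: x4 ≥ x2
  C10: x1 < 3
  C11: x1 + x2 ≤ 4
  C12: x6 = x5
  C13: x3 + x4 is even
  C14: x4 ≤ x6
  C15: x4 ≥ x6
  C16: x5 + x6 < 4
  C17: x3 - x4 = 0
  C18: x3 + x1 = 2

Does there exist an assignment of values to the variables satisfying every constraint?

Unsatisfiable

Constraint 1 makes x3 odd and constraint 6 makes x4 even, so x3 + x4 must be odd. Constraint 13 says x3 + x4 is even — contradiction.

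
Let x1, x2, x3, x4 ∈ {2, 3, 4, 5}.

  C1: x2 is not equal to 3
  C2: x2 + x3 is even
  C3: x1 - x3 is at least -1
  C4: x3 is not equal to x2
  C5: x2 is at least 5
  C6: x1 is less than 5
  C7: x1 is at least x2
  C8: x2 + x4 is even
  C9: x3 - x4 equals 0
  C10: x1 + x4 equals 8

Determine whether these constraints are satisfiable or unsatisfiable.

From constraints 5 and 7: x1 ≥ x2 and x2 ≥ 5, so x1 ≥ 5. From constraint 6: x1 ≤ 4. But 4 < 5, so no value of x1 works.

Unsatisfiable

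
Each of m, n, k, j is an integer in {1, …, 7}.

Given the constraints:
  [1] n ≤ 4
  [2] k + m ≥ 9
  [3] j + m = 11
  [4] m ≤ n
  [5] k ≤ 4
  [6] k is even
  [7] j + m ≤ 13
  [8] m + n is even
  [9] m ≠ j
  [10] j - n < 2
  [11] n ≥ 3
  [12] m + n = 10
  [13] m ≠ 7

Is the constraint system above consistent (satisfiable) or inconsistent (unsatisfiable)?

From constraint 5: k ≤ 4. From constraints 1 and 4: m ≤ n ≤ 4. Hence k + m ≤ 8. But constraint 2 requires k + m ≥ 9, and 9 > 8. Contradiction.

Unsatisfiable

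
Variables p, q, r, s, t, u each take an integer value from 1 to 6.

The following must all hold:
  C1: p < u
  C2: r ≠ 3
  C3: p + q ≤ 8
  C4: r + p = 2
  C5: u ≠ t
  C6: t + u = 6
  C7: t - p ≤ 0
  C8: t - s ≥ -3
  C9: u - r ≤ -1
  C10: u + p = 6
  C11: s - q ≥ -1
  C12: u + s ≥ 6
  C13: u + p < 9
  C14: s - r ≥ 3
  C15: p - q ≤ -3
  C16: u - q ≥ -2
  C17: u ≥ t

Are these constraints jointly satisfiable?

Unsatisfiable

Constraints 7, 8, 9, 14, 15, and 16 give q − p ≥ 3, p − t ≥ 0, t − s ≥ -3, s − r ≥ 3, r − u ≥ 1, u − q ≥ -2.
Adding all 6 inequalities: the left sides telescope to 0, and the right sides sum to 3 + 0 + (-3) + 3 + 1 + (-2) = 2. So 0 ≥ 2, which is false.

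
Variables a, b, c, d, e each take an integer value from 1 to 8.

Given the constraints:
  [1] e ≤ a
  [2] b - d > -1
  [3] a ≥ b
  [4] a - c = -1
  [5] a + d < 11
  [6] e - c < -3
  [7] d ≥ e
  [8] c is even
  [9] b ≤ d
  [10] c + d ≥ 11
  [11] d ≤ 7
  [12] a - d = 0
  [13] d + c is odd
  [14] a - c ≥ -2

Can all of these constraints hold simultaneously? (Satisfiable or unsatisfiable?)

Satisfiable

Try a = 5, b = 5, c = 6, d = 5, e = 1.
Check constraint 2: b - d = 0; constraint 4: a - c = -1. The remaining constraints are straightforward to verify.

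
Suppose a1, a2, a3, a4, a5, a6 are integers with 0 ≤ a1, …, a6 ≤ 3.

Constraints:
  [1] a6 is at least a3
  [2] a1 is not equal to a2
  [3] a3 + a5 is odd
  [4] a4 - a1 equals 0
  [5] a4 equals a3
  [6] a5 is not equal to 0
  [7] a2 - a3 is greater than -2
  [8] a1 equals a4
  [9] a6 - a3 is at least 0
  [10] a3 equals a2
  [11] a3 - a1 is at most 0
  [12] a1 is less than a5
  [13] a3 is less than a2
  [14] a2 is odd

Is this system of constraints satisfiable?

From constraints 5, 8, and 10, a1 = a4 = a3 = a2, so a1 = a2. But constraint 2 says a1 ≠ a2. Contradiction.

Unsatisfiable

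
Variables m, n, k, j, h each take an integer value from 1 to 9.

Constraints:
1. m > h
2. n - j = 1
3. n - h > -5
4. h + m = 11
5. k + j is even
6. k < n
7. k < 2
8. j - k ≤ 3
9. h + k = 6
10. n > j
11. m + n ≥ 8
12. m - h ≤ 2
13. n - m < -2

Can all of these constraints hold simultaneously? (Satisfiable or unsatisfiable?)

Take m = 6, n = 2, k = 1, j = 1, h = 5. Then constraint 2: n - j = 1; constraint 3: n - h = -3; constraint 4: h + m = 11, and every other listed constraint is also met.

Satisfiable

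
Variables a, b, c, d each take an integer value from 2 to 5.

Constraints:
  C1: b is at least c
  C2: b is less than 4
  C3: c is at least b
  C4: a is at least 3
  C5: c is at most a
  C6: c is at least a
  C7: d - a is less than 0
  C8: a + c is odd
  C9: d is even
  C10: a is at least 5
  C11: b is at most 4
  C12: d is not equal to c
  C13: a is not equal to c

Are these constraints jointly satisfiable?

From constraints 6 and 10: c ≥ a and a ≥ 5, so c ≥ 5. From constraints 1 and 11: c ≤ b and b ≤ 4, so c ≤ 4. But 4 < 5, so no value of c works.

Unsatisfiable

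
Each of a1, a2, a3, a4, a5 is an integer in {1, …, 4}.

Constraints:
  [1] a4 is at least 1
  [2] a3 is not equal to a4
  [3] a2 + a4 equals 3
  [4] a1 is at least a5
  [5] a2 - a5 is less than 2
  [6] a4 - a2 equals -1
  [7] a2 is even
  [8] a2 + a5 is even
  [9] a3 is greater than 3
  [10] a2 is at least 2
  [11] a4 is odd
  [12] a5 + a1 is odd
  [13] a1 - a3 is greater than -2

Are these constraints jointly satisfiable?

The assignment a1 = 3, a2 = 2, a3 = 4, a4 = 1, a5 = 2 works:
  constraint 3 holds since a2 + a4 = 3.
  constraint 5 holds since a2 - a5 = 0.
The rest check out directly.

Satisfiable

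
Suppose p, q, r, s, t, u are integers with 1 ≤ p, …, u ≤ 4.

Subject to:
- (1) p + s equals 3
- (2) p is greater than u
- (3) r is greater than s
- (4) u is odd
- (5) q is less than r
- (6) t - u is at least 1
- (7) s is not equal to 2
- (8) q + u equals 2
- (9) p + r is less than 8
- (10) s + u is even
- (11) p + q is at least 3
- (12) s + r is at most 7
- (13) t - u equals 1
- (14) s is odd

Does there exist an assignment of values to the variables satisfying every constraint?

Satisfiable

One satisfying assignment is p = 2, q = 1, r = 3, s = 1, t = 2, u = 1.
For the less obvious constraints — constraint 1: p + s = 3; constraint 6: t - u = 1; constraint 8: q + u = 2 — and the others hold by inspection.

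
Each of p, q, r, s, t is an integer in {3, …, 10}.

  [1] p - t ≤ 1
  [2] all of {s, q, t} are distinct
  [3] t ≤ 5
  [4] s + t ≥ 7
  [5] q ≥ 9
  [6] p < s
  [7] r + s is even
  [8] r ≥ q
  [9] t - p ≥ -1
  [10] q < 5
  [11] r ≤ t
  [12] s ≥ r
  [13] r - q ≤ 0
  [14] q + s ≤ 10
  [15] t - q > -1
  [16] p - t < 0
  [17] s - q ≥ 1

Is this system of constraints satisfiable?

Unsatisfiable

From constraints 5 and 8: r ≥ q and q ≥ 9, so r ≥ 9. From constraints 3 and 11: r ≤ t and t ≤ 5, so r ≤ 5. But 5 < 9, so no value of r works.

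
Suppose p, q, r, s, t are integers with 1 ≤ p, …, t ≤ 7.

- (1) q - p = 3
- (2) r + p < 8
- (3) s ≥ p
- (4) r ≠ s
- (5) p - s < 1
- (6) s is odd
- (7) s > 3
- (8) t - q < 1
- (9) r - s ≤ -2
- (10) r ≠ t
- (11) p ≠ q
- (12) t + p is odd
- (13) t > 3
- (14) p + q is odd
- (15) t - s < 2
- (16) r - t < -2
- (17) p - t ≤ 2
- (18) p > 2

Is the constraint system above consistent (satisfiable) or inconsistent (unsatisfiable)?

Satisfiable

The assignment p = 4, q = 7, r = 2, s = 5, t = 5 works:
  constraint 1 holds since q - p = 3.
  constraint 2 holds since r + p = 6.
  constraint 5 holds since p - s = -1.
The rest check out directly.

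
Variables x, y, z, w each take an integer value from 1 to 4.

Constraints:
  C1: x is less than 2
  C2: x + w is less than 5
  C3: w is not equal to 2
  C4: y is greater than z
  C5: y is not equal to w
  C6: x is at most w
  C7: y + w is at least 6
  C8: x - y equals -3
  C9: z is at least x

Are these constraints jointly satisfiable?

Satisfiable

Try x = 1, y = 4, z = 3, w = 3.
Check constraint 2: x + w = 4; constraint 7: y + w = 7. The remaining constraints are straightforward to verify.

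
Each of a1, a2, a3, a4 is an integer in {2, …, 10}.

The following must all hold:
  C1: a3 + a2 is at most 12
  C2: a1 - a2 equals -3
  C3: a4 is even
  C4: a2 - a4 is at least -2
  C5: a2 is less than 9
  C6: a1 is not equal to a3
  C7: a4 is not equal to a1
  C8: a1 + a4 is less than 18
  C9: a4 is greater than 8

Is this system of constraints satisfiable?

Satisfiable

Setting (a1, a2, a3, a4) = (5, 8, 3, 10) satisfies everything: constraint 1: a3 + a2 = 11; constraint 2: a1 - a2 = -3, and the others follow.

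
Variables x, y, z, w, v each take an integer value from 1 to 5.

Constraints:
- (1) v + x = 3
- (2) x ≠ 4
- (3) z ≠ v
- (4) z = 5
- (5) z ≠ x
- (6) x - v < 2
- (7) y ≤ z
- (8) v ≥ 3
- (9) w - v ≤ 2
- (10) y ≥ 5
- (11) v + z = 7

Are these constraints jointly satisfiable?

From constraint 8: v ≥ 3. From constraints 7 and 10: z ≥ y ≥ 5. Hence v + z ≥ 8. But constraint 11 requires v + z = 7, and 7 < 8. Contradiction.

Unsatisfiable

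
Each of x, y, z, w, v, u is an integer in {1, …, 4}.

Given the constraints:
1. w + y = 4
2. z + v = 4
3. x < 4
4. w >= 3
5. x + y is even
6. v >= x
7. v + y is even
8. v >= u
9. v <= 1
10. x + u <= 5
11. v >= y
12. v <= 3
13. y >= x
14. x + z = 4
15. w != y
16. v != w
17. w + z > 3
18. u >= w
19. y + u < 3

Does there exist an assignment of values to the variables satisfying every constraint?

From constraints 4 and 18: u ≥ w and w ≥ 3, so u ≥ 3. From constraints 8 and 9: u ≤ v and v ≤ 1, so u ≤ 1. But 1 < 3, so no value of u works.

Unsatisfiable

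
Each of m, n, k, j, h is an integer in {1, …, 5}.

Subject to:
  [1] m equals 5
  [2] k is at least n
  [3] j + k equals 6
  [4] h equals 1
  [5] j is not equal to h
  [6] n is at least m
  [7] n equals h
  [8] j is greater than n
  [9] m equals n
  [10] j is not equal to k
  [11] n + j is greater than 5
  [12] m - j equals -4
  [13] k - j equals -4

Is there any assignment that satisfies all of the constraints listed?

Constraint 1 fixes m = 5 and constraint 4 fixes h = 1. Constraints 7 and 9 give m = n = h, so m = h. But 5 ≠ 1 — contradiction.

Unsatisfiable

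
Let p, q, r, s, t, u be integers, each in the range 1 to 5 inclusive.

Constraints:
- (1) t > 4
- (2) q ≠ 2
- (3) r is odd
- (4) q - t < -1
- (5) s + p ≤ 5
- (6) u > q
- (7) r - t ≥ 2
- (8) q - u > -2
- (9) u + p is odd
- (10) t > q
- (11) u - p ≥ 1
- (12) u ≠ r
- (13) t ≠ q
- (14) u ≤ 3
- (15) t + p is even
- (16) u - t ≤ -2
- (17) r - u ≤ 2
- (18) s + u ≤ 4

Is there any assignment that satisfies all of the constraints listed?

Unsatisfiable

Constraints 7, 16, and 17 give r − t ≥ 2, t − u ≥ 2, u − r ≥ -2.
Adding all 3 inequalities: the left sides telescope to 0, and the right sides sum to 2 + 2 + (-2) = 2. So 0 ≥ 2, which is false.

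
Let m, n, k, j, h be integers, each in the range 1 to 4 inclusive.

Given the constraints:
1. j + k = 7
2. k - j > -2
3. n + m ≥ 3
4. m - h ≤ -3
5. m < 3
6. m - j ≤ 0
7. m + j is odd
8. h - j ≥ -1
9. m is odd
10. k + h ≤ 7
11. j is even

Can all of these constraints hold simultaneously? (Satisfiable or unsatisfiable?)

Take m = 1, n = 3, k = 3, j = 4, h = 4. Then constraint 1: j + k = 7; constraint 2: k - j = -1; constraint 3: n + m = 4, and every other listed constraint is also met.

Satisfiable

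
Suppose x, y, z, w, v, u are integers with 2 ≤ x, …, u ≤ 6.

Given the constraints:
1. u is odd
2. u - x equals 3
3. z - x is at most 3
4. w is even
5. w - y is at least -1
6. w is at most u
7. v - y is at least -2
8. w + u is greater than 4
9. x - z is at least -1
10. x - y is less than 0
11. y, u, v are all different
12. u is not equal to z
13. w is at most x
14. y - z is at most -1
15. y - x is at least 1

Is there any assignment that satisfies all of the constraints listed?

Constraints 9, 14, and 15 give y − x ≥ 1, x − z ≥ -1, z − y ≥ 1.
Adding all 3 inequalities: the left sides telescope to 0, and the right sides sum to 1 + (-1) + 1 = 1. So 0 ≥ 1, which is false.

Unsatisfiable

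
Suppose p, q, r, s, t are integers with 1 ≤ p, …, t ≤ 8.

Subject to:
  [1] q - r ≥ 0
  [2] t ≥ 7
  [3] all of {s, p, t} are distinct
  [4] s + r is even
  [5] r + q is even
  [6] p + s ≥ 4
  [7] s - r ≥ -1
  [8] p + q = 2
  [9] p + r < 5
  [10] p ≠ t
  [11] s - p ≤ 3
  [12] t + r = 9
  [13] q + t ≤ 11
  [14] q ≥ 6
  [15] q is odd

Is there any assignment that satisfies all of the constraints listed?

From constraint 14: q ≥ 6. From constraint 2: t ≥ 7. Hence q + t ≥ 13. But constraint 13 requires q + t ≤ 11, and 11 < 13. Contradiction.

Unsatisfiable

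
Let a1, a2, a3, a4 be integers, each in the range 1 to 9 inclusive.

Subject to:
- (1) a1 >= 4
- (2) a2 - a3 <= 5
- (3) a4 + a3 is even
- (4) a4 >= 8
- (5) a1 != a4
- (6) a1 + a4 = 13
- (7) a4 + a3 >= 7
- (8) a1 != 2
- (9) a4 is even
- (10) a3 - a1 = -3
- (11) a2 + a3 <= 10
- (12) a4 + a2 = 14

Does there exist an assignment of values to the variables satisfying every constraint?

Satisfiable

Setting (a1, a2, a3, a4) = (5, 6, 2, 8) satisfies everything: constraint 2: a2 - a3 = 4; constraint 6: a1 + a4 = 13; constraint 7: a4 + a3 = 10, and the others follow.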